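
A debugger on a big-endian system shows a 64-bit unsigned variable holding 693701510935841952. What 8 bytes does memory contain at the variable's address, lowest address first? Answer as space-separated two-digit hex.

693701510935841952 in hexadecimal, padded to 64 bits, is 0x09A085D94B7B8CA0.
Split into bytes (most-significant first): 09 A0 85 D9 4B 7B 8C A0.
Big-endian: lowest address holds the most-significant byte.
So the memory order matches the most-significant-first order: 09 A0 85 D9 4B 7B 8C A0.

09 A0 85 D9 4B 7B 8C A0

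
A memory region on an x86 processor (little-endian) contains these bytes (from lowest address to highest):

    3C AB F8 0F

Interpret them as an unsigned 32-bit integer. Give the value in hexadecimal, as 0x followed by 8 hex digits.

0x0FF8AB3C

Little-endian: lowest address holds the least-significant byte.
Reassemble most-significant byte first: 0F F8 AB 3C → 0x0FF8AB3C.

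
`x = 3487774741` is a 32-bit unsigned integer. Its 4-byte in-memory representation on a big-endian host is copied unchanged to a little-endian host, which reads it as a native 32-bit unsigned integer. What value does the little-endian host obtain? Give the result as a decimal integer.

3487774741 in 32-bit hexadecimal is 0xCFE33815.
Stored big-endian, the bytes at ascending addresses are CF E3 38 15.
Read back as little-endian, the first byte is least significant, giving 0x1538E3CF.
0x1538E3CF = 356049871.

356049871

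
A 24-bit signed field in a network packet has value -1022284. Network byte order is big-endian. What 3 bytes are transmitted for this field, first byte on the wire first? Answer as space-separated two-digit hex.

Two's complement of -1022284 in 24 bits: 1022284 = 0x0F994C; invert → 0xF066B3; add 1 → 0xF066B4.
Split into bytes (most-significant first): F0 66 B4.
Big-endian: lowest address holds the most-significant byte.
So the memory order matches the most-significant-first order: F0 66 B4.

F0 66 B4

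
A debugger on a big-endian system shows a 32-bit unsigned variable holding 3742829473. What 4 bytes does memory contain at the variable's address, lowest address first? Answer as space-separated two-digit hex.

DF 17 0B A1

3742829473 in hexadecimal, padded to 32 bits, is 0xDF170BA1.
Split into bytes (most-significant first): DF 17 0B A1.
Big-endian: lowest address holds the most-significant byte.
So the memory order matches the most-significant-first order: DF 17 0B A1.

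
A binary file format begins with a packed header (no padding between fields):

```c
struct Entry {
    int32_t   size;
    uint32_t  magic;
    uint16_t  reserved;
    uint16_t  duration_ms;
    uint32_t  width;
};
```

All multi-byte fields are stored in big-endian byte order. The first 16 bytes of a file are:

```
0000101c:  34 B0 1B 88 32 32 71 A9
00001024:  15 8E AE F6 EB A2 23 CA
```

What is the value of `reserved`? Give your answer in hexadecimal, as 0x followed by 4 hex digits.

`reserved` follows `size` (4 B), `magic` (4 B), so it starts at offset 4 + 4 = 8 and occupies 2 bytes.
Bytes at offsets 8..9: 15 8E.
Big-endian stores the most-significant byte at the lowest address.
The bytes are already most-significant first: 0x158E.

0x158E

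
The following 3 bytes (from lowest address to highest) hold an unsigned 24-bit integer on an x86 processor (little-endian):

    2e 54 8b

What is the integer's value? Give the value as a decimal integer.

9131054

Little-endian stores the least-significant byte at the lowest address.
Reassemble most-significant byte first: 8B 54 2E → 0x8B542E.
0x8B542E = 9131054.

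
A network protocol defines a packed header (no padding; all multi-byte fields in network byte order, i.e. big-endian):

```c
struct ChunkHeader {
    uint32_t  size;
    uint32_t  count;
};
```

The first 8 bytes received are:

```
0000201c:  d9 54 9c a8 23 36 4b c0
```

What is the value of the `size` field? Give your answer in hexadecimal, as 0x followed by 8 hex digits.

`size` is the first field, at byte offset 0, occupying 4 bytes.
Bytes at offsets 0..3: D9 54 9C A8.
Big-endian stores the most-significant byte at the lowest address.
The bytes are already most-significant first: 0xD9549CA8.

0xD9549CA8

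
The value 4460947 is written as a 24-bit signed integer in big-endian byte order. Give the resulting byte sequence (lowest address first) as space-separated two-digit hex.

4460947 in hexadecimal, padded to 24 bits, is 0x441193.
Split into bytes (most-significant first): 44 11 93.
In big-endian order the high byte comes first in memory.
So the memory order matches the most-significant-first order: 44 11 93.

44 11 93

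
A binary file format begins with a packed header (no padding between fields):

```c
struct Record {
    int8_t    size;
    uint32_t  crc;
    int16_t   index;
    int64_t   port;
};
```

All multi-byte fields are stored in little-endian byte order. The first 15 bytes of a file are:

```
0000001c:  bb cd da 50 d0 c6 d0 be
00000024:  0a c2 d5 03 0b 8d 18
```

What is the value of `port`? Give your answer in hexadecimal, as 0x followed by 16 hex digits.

`port` follows `size` (1 B), `crc` (4 B), `index` (2 B), so it starts at offset 1 + 4 + 2 = 7 and occupies 8 bytes.
Bytes at offsets 7..14: BE 0A C2 D5 03 0B 8D 18.
Little-endian stores the least-significant byte at the lowest address.
Reassemble most-significant byte first: 18 8D 0B 03 D5 C2 0A BE → 0x188D0B03D5C20ABE.

0x188D0B03D5C20ABE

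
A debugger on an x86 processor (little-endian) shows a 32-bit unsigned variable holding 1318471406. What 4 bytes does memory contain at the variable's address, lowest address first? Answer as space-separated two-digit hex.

1318471406 in hexadecimal, padded to 32 bits, is 0x4E9646EE.
Split into bytes (most-significant first): 4E 96 46 EE.
In little-endian order the low byte comes first in memory.
So at ascending addresses the bytes are EE 46 96 4E.

EE 46 96 4E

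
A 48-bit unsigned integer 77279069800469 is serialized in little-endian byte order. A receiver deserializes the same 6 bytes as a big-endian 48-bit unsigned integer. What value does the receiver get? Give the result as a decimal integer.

77279069800469 in 48-bit hexadecimal is 0x4648EF810815.
Stored little-endian, the bytes at ascending addresses are 15 08 81 EF 48 46.
Read back as big-endian, the last byte is least significant, giving 0x150881EF4846.
0x150881EF4846 = 23126283864134.

23126283864134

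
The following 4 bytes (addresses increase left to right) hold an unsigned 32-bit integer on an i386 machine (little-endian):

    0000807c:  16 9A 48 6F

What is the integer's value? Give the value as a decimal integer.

In little-endian order the low byte comes first in memory.
Reassemble most-significant byte first: 6F 48 9A 16 → 0x6F489A16.
0x6F489A16 = 1867029014.

1867029014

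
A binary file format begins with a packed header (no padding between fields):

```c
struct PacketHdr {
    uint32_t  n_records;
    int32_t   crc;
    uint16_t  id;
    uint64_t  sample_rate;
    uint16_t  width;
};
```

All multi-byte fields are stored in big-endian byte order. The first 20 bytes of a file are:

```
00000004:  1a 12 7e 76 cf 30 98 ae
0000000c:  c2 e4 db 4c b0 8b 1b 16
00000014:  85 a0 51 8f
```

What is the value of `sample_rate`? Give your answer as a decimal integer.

15802199304037631392

`sample_rate` follows `n_records` (4 B), `crc` (4 B), `id` (2 B), so it starts at offset 4 + 4 + 2 = 10 and occupies 8 bytes.
Bytes at offsets 10..17: DB 4C B0 8B 1B 16 85 A0.
In big-endian order the high byte comes first in memory.
The bytes are already most-significant first: 0xDB4CB08B1B1685A0.
0xDB4CB08B1B1685A0 = 15802199304037631392.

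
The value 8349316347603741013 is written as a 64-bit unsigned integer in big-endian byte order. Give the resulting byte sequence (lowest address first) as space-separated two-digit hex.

8349316347603741013 in hexadecimal, padded to 64 bits, is 0x73DEBAFB48486955.
Split into bytes (most-significant first): 73 DE BA FB 48 48 69 55.
In big-endian order the high byte comes first in memory.
So the memory order matches the most-significant-first order: 73 DE BA FB 48 48 69 55.

73 DE BA FB 48 48 69 55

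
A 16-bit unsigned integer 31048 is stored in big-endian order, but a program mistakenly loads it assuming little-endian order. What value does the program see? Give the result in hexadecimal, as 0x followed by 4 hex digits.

0x4879

31048 in 16-bit hexadecimal is 0x7948.
Stored big-endian, the bytes at ascending addresses are 79 48.
Read back as little-endian, the first byte is least significant, giving 0x4879.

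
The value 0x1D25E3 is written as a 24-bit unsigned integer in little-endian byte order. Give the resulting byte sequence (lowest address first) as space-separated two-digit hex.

Split into bytes (most-significant first): 1D 25 E3.
Little-endian: lowest address holds the least-significant byte.
So at ascending addresses the bytes are E3 25 1D.

E3 25 1D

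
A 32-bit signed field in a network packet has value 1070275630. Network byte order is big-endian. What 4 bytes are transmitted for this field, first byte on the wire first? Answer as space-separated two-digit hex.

1070275630 in hexadecimal, padded to 32 bits, is 0x3FCB1C2E.
Split into bytes (most-significant first): 3F CB 1C 2E.
In big-endian order the high byte comes first in memory.
So the memory order matches the most-significant-first order: 3F CB 1C 2E.

3F CB 1C 2E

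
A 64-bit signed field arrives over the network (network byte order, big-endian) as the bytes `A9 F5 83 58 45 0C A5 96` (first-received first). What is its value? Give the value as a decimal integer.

Big-endian stores the most-significant byte at the lowest address.
The bytes are already most-significant first: 0xA9F58358450CA596.
Top bit is set, so as a signed 64-bit value this is 0xA9F58358450CA596 − 2^64 = -6199904896866802282.

-6199904896866802282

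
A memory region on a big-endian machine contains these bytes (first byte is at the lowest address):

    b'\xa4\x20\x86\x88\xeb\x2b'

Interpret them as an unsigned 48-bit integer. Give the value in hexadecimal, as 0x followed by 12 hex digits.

Big-endian: lowest address holds the most-significant byte.
The bytes are already most-significant first: 0xA4208688EB2B.

0xA4208688EB2B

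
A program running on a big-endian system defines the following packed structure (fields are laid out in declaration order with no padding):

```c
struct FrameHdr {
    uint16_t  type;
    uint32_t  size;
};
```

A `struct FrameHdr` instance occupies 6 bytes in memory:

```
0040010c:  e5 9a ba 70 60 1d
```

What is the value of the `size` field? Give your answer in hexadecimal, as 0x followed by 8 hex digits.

0xBA70601D

`size` follows `type` (2 bytes), so it starts at byte offset 2 and occupies 4 bytes.
Bytes at offsets 2..5: BA 70 60 1D.
Big-endian stores the most-significant byte at the lowest address.
The bytes are already most-significant first: 0xBA70601D.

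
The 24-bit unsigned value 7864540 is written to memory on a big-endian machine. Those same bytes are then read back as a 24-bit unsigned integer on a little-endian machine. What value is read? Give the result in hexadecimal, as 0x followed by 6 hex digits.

7864540 in 24-bit hexadecimal is 0x7800DC.
Stored big-endian, the bytes at ascending addresses are 78 00 DC.
Read back as little-endian, the first byte is least significant, giving 0xDC0078.

0xDC0078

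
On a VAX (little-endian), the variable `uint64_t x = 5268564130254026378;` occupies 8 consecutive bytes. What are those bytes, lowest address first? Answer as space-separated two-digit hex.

5268564130254026378 in hexadecimal, padded to 64 bits, is 0x491DB3299427F68A.
Split into bytes (most-significant first): 49 1D B3 29 94 27 F6 8A.
In little-endian order the low byte comes first in memory.
So at ascending addresses the bytes are 8A F6 27 94 29 B3 1D 49.

8A F6 27 94 29 B3 1D 49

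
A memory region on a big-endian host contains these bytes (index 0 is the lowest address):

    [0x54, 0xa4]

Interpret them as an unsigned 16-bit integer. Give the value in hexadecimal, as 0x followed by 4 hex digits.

In big-endian order the high byte comes first in memory.
The bytes are already most-significant first: 0x54A4.

0x54A4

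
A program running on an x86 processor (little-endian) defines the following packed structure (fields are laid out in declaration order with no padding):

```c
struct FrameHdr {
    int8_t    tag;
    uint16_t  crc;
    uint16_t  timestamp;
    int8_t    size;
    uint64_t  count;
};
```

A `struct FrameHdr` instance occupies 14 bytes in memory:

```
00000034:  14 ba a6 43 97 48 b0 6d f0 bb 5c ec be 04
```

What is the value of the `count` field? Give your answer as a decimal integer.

341970504760978864

`count` follows `tag` (1 B), `crc` (2 B), `timestamp` (2 B), `size` (1 B), so it starts at offset 1 + 2 + 2 + 1 = 6 and occupies 8 bytes.
Bytes at offsets 6..13: B0 6D F0 BB 5C EC BE 04.
In little-endian order the low byte comes first in memory.
Reassemble most-significant byte first: 04 BE EC 5C BB F0 6D B0 → 0x04BEEC5CBBF06DB0.
0x04BEEC5CBBF06DB0 = 341970504760978864.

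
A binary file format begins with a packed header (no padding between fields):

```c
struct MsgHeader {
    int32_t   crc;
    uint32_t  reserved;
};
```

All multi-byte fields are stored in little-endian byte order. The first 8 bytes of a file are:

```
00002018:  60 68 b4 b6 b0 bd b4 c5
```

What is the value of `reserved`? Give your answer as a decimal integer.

`reserved` follows `crc` (4 bytes), so it starts at byte offset 4 and occupies 4 bytes.
Bytes at offsets 4..7: B0 BD B4 C5.
Little-endian: lowest address holds the least-significant byte.
Reassemble most-significant byte first: C5 B4 BD B0 → 0xC5B4BDB0.
0xC5B4BDB0 = 3316956592.

3316956592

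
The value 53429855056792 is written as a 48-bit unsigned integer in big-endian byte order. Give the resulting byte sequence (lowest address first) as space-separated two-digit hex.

30 98 1B 87 F3 98

53429855056792 in hexadecimal, padded to 48 bits, is 0x30981B87F398.
Split into bytes (most-significant first): 30 98 1B 87 F3 98.
In big-endian order the high byte comes first in memory.
So the memory order matches the most-significant-first order: 30 98 1B 87 F3 98.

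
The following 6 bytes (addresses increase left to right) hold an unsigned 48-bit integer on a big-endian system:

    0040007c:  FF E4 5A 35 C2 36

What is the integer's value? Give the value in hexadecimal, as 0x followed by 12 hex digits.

Big-endian: lowest address holds the most-significant byte.
The bytes are already most-significant first: 0xFFE45A35C236.

0xFFE45A35C236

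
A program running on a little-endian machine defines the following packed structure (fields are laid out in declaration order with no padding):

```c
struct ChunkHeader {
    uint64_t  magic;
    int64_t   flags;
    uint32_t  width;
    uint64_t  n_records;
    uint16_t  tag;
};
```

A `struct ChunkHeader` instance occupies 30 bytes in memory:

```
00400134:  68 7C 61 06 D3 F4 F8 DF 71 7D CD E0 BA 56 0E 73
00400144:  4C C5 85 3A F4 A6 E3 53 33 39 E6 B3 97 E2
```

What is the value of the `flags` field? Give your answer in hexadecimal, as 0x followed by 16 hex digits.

`flags` follows `magic` (8 bytes), so it starts at byte offset 8 and occupies 8 bytes.
Bytes at offsets 8..15: 71 7D CD E0 BA 56 0E 73.
In little-endian order the low byte comes first in memory.
Reassemble most-significant byte first: 73 0E 56 BA E0 CD 7D 71 → 0x730E56BAE0CD7D71.

0x730E56BAE0CD7D71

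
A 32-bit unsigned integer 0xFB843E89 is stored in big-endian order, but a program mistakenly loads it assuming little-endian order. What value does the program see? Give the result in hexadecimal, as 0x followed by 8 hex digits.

0x893E84FB

Stored big-endian, the bytes at ascending addresses are FB 84 3E 89.
Read back as little-endian, the first byte is least significant, giving 0x893E84FB.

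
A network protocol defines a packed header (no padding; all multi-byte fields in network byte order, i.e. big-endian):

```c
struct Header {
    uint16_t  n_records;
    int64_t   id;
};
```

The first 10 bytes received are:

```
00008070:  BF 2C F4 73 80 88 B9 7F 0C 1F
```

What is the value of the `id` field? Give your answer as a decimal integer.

-832180181417391073

`id` follows `n_records` (2 bytes), so it starts at byte offset 2 and occupies 8 bytes.
Bytes at offsets 2..9: F4 73 80 88 B9 7F 0C 1F.
Big-endian: lowest address holds the most-significant byte.
The bytes are already most-significant first: 0xF4738088B97F0C1F.
Top bit is set, so as a signed 64-bit value this is 0xF4738088B97F0C1F − 2^64 = -832180181417391073.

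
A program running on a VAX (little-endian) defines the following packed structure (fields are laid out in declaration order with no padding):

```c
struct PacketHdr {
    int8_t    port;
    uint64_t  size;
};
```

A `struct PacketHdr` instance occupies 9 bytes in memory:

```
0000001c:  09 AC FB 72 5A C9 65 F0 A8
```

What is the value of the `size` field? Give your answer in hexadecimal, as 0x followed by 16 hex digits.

0xA8F065C95A72FBAC

`size` follows `port` (1 byte), so it starts at byte offset 1 and occupies 8 bytes.
Bytes at offsets 1..8: AC FB 72 5A C9 65 F0 A8.
In little-endian order the low byte comes first in memory.
Reassemble most-significant byte first: A8 F0 65 C9 5A 72 FB AC → 0xA8F065C95A72FBAC.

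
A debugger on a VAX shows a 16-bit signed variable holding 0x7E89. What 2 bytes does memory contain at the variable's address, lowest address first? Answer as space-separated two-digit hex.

Split into bytes (most-significant first): 7E 89.
In little-endian order the low byte comes first in memory.
So at ascending addresses the bytes are 89 7E.

89 7E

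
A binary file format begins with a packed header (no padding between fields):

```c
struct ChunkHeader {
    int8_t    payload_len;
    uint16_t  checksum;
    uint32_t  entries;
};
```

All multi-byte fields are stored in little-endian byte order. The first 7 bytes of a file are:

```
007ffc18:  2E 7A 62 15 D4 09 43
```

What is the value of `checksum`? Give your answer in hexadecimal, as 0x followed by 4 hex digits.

`checksum` follows `payload_len` (1 byte), so it starts at byte offset 1 and occupies 2 bytes.
Bytes at offsets 1..2: 7A 62.
In little-endian order the low byte comes first in memory.
Reassemble most-significant byte first: 62 7A → 0x627A.

0x627A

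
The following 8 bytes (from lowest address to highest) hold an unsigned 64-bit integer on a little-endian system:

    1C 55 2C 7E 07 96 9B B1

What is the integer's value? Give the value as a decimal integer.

12797987725029168412

In little-endian order the low byte comes first in memory.
Reassemble most-significant byte first: B1 9B 96 07 7E 2C 55 1C → 0xB19B96077E2C551C.
0xB19B96077E2C551C = 12797987725029168412.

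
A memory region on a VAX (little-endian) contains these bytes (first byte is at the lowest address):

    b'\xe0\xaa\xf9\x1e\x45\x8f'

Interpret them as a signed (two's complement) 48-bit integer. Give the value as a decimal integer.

-123947941516576

Little-endian stores the least-significant byte at the lowest address.
Reassemble most-significant byte first: 8F 45 1E F9 AA E0 → 0x8F451EF9AAE0.
Top bit is set, so as a signed 48-bit value this is 0x8F451EF9AAE0 − 2^48 = -123947941516576.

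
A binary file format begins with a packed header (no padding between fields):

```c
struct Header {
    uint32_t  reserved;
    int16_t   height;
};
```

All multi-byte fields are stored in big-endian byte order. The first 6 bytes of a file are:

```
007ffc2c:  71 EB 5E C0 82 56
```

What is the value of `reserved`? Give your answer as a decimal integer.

1911250624

`reserved` is the first field, at byte offset 0, occupying 4 bytes.
Bytes at offsets 0..3: 71 EB 5E C0.
Big-endian: lowest address holds the most-significant byte.
The bytes are already most-significant first: 0x71EB5EC0.
0x71EB5EC0 = 1911250624.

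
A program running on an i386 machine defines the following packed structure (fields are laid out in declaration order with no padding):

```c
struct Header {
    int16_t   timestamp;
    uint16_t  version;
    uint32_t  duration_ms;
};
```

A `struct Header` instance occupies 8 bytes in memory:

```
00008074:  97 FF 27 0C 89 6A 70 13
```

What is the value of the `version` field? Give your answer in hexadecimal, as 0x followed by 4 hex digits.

`version` follows `timestamp` (2 bytes), so it starts at byte offset 2 and occupies 2 bytes.
Bytes at offsets 2..3: 27 0C.
Little-endian stores the least-significant byte at the lowest address.
Reassemble most-significant byte first: 0C 27 → 0x0C27.

0x0C27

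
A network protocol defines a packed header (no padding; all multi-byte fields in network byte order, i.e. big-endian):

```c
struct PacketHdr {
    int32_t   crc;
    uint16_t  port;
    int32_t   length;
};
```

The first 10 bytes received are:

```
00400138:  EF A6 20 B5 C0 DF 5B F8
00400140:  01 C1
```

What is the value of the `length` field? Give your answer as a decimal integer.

1542980033

`length` follows `crc` (4 B), `port` (2 B), so it starts at offset 4 + 2 = 6 and occupies 4 bytes.
Bytes at offsets 6..9: 5B F8 01 C1.
Big-endian: lowest address holds the most-significant byte.
The bytes are already most-significant first: 0x5BF801C1.
0x5BF801C1 = 1542980033.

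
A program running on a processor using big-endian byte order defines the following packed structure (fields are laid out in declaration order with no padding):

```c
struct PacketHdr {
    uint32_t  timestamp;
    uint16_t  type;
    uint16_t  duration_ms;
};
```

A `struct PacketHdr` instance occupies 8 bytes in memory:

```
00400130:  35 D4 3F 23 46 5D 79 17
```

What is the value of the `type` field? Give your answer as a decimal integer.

`type` follows `timestamp` (4 bytes), so it starts at byte offset 4 and occupies 2 bytes.
Bytes at offsets 4..5: 46 5D.
In big-endian order the high byte comes first in memory.
The bytes are already most-significant first: 0x465D.
0x465D = 18013.

18013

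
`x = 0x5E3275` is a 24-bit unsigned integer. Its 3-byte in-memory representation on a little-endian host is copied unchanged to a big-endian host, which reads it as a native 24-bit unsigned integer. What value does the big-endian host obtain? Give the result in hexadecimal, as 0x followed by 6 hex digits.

0x75325E

Stored little-endian, the bytes at ascending addresses are 75 32 5E.
Read back as big-endian, the last byte is least significant, giving 0x75325E.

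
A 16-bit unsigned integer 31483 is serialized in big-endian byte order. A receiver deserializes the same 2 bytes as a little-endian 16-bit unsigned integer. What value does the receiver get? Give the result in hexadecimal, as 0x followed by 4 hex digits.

31483 in 16-bit hexadecimal is 0x7AFB.
Stored big-endian, the bytes at ascending addresses are 7A FB.
Read back as little-endian, the first byte is least significant, giving 0xFB7A.

0xFB7A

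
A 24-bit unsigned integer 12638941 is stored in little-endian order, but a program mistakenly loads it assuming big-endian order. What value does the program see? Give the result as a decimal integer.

12638941 in 24-bit hexadecimal is 0xC0DADD.
Stored little-endian, the bytes at ascending addresses are DD DA C0.
Read back as big-endian, the last byte is least significant, giving 0xDDDAC0.
0xDDDAC0 = 14539456.

14539456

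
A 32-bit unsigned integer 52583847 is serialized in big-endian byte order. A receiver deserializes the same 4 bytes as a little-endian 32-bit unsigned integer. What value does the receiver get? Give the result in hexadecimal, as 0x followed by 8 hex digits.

0xA75D2203

52583847 in 32-bit hexadecimal is 0x03225DA7.
Stored big-endian, the bytes at ascending addresses are 03 22 5D A7.
Read back as little-endian, the first byte is least significant, giving 0xA75D2203.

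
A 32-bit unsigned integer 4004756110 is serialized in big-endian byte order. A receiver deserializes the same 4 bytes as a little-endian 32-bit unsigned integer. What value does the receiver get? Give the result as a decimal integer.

4004756110 in 32-bit hexadecimal is 0xEEB3BA8E.
Stored big-endian, the bytes at ascending addresses are EE B3 BA 8E.
Read back as little-endian, the first byte is least significant, giving 0x8EBAB3EE.
0x8EBAB3EE = 2394600430.

2394600430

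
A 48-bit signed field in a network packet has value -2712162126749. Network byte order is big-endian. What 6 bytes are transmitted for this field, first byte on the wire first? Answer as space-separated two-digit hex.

FD 88 86 8A 34 63

Two's complement of -2712162126749 in 48 bits: 2712162126749 = 0x02777975CB9D; invert → 0xFD88868A3462; add 1 → 0xFD88868A3463.
Split into bytes (most-significant first): FD 88 86 8A 34 63.
In big-endian order the high byte comes first in memory.
So the memory order matches the most-significant-first order: FD 88 86 8A 34 63.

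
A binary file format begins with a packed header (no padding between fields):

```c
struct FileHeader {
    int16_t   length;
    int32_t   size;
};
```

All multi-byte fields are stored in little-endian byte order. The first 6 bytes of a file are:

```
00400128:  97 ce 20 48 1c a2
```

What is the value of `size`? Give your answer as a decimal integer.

-1575204832

`size` follows `length` (2 bytes), so it starts at byte offset 2 and occupies 4 bytes.
Bytes at offsets 2..5: 20 48 1C A2.
Little-endian stores the least-significant byte at the lowest address.
Reassemble most-significant byte first: A2 1C 48 20 → 0xA21C4820.
Top bit is set, so as a signed 32-bit value this is 0xA21C4820 − 2^32 = -1575204832.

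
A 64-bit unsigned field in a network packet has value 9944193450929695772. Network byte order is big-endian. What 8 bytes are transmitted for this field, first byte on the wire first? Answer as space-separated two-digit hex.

8A 00 DF 41 CC 6E 2C 1C

9944193450929695772 in hexadecimal, padded to 64 bits, is 0x8A00DF41CC6E2C1C.
Split into bytes (most-significant first): 8A 00 DF 41 CC 6E 2C 1C.
Big-endian stores the most-significant byte at the lowest address.
So the memory order matches the most-significant-first order: 8A 00 DF 41 CC 6E 2C 1C.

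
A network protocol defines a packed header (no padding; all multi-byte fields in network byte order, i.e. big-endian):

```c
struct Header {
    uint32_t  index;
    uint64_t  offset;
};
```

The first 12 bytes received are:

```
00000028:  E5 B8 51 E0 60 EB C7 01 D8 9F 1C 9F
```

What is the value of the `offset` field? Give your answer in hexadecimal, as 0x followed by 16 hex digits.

0x60EBC701D89F1C9F

`offset` follows `index` (4 bytes), so it starts at byte offset 4 and occupies 8 bytes.
Bytes at offsets 4..11: 60 EB C7 01 D8 9F 1C 9F.
Big-endian: lowest address holds the most-significant byte.
The bytes are already most-significant first: 0x60EBC701D89F1C9F.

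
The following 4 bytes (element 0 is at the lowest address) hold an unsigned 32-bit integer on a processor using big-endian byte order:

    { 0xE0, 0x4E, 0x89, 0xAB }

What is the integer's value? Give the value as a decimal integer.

In big-endian order the high byte comes first in memory.
The bytes are already most-significant first: 0xE04E89AB.
0xE04E89AB = 3763243435.

3763243435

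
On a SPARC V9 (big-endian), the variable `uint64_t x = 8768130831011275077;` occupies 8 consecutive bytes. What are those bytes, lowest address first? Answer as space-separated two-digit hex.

8768130831011275077 in hexadecimal, padded to 64 bits, is 0x79AEA8890693E145.
Split into bytes (most-significant first): 79 AE A8 89 06 93 E1 45.
Big-endian: lowest address holds the most-significant byte.
So the memory order matches the most-significant-first order: 79 AE A8 89 06 93 E1 45.

79 AE A8 89 06 93 E1 45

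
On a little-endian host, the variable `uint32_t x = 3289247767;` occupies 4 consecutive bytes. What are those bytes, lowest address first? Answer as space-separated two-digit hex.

17 F0 0D C4

3289247767 in hexadecimal, padded to 32 bits, is 0xC40DF017.
Split into bytes (most-significant first): C4 0D F0 17.
Little-endian stores the least-significant byte at the lowest address.
So at ascending addresses the bytes are 17 F0 0D C4.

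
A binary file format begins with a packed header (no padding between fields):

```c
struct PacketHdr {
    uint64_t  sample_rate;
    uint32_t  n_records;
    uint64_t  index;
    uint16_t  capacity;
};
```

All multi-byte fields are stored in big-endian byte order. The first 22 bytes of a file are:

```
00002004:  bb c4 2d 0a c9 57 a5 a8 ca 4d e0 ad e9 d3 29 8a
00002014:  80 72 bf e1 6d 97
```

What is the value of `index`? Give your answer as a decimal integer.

`index` follows `sample_rate` (8 B), `n_records` (4 B), so it starts at offset 8 + 4 = 12 and occupies 8 bytes.
Bytes at offsets 12..19: E9 D3 29 8A 80 72 BF E1.
In big-endian order the high byte comes first in memory.
The bytes are already most-significant first: 0xE9D3298A8072BFE1.
0xE9D3298A8072BFE1 = 16848856305760387041.

16848856305760387041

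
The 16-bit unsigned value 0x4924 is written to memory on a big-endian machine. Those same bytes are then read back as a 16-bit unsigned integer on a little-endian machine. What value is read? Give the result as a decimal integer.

Stored big-endian, the bytes at ascending addresses are 49 24.
Read back as little-endian, the first byte is least significant, giving 0x2449.
0x2449 = 9289.

9289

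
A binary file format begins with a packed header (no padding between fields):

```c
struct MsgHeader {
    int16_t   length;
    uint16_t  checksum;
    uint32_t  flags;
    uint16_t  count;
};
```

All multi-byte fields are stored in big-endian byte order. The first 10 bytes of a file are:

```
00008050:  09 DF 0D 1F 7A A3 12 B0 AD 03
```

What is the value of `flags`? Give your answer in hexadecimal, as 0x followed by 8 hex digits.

`flags` follows `length` (2 B), `checksum` (2 B), so it starts at offset 2 + 2 = 4 and occupies 4 bytes.
Bytes at offsets 4..7: 7A A3 12 B0.
In big-endian order the high byte comes first in memory.
The bytes are already most-significant first: 0x7AA312B0.

0x7AA312B0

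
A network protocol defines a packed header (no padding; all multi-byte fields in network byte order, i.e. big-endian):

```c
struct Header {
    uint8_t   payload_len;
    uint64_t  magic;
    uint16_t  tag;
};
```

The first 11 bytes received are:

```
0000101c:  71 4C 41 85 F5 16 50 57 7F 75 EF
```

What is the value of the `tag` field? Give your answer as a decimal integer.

`tag` follows `payload_len` (1 B), `magic` (8 B), so it starts at offset 1 + 8 = 9 and occupies 2 bytes.
Bytes at offsets 9..10: 75 EF.
Big-endian: lowest address holds the most-significant byte.
The bytes are already most-significant first: 0x75EF.
0x75EF = 30191.

30191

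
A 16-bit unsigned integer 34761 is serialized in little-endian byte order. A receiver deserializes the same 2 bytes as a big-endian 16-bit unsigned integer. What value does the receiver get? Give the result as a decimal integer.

51591

34761 in 16-bit hexadecimal is 0x87C9.
Stored little-endian, the bytes at ascending addresses are C9 87.
Read back as big-endian, the last byte is least significant, giving 0xC987.
0xC987 = 51591.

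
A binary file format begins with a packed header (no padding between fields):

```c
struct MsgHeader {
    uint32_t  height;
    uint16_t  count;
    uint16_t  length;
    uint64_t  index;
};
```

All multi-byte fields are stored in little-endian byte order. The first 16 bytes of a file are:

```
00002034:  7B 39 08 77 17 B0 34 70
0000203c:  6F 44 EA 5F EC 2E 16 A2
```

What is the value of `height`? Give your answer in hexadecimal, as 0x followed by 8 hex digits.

`height` is the first field, at byte offset 0, occupying 4 bytes.
Bytes at offsets 0..3: 7B 39 08 77.
In little-endian order the low byte comes first in memory.
Reassemble most-significant byte first: 77 08 39 7B → 0x7708397B.

0x7708397B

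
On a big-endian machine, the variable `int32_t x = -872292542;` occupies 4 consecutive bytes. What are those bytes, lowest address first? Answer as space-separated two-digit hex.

Two's complement of -872292542 in 32 bits: 872292542 = 0x33FE20BE; invert → 0xCC01DF41; add 1 → 0xCC01DF42.
Split into bytes (most-significant first): CC 01 DF 42.
Big-endian: lowest address holds the most-significant byte.
So the memory order matches the most-significant-first order: CC 01 DF 42.

CC 01 DF 42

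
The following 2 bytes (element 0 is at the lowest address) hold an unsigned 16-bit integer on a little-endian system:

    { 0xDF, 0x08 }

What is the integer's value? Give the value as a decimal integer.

2271

In little-endian order the low byte comes first in memory.
Reassemble most-significant byte first: 08 DF → 0x08DF.
0x08DF = 2271.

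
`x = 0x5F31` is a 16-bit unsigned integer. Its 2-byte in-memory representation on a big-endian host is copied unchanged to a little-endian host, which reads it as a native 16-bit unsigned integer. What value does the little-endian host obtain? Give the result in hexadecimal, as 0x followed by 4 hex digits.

0x315F

Stored big-endian, the bytes at ascending addresses are 5F 31.
Read back as little-endian, the first byte is least significant, giving 0x315F.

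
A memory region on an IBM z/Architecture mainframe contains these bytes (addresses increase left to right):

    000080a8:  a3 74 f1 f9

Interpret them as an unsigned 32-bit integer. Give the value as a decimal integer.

2742350329

Big-endian stores the most-significant byte at the lowest address.
The bytes are already most-significant first: 0xA374F1F9.
0xA374F1F9 = 2742350329.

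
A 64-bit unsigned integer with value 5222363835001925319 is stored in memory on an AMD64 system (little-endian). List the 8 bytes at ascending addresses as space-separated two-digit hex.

C7 EE 22 19 3D 90 79 48

5222363835001925319 in hexadecimal, padded to 64 bits, is 0x4879903D1922EEC7.
Split into bytes (most-significant first): 48 79 90 3D 19 22 EE C7.
Little-endian: lowest address holds the least-significant byte.
So at ascending addresses the bytes are C7 EE 22 19 3D 90 79 48.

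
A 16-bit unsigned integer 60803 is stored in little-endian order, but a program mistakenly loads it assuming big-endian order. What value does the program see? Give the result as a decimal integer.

33773

60803 in 16-bit hexadecimal is 0xED83.
Stored little-endian, the bytes at ascending addresses are 83 ED.
Read back as big-endian, the last byte is least significant, giving 0x83ED.
0x83ED = 33773.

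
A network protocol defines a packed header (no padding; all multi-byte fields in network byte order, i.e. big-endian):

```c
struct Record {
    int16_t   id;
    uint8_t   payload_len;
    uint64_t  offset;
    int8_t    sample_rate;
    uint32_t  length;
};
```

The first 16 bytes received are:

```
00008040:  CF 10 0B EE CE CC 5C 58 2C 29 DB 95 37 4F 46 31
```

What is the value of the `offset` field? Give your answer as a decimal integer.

`offset` follows `id` (2 B), `payload_len` (1 B), so it starts at offset 2 + 1 = 3 and occupies 8 bytes.
Bytes at offsets 3..10: EE CE CC 5C 58 2C 29 DB.
In big-endian order the high byte comes first in memory.
The bytes are already most-significant first: 0xEECECC5C582C29DB.
0xEECECC5C582C29DB = 17207915923217590747.

17207915923217590747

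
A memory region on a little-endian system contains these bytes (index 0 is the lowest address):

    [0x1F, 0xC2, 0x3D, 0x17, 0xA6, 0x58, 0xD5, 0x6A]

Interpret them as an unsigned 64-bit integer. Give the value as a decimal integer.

Little-endian stores the least-significant byte at the lowest address.
Reassemble most-significant byte first: 6A D5 58 A6 17 3D C2 1F → 0x6AD558A6173DC21F.
0x6AD558A6173DC21F = 7698156608437469727.

7698156608437469727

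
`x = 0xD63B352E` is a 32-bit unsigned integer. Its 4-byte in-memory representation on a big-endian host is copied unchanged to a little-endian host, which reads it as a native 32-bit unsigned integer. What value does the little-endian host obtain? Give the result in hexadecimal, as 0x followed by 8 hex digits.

0x2E353BD6

Stored big-endian, the bytes at ascending addresses are D6 3B 35 2E.
Read back as little-endian, the first byte is least significant, giving 0x2E353BD6.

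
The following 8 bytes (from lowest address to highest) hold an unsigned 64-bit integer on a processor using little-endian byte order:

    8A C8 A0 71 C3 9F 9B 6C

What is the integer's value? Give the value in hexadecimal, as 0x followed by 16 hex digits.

0x6C9B9FC371A0C88A

Little-endian: lowest address holds the least-significant byte.
Reassemble most-significant byte first: 6C 9B 9F C3 71 A0 C8 8A → 0x6C9B9FC371A0C88A.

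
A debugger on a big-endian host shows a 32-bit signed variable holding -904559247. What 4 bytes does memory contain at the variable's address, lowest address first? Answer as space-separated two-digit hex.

Two's complement of -904559247 in 32 bits: 904559247 = 0x35EA7A8F; invert → 0xCA158570; add 1 → 0xCA158571.
Split into bytes (most-significant first): CA 15 85 71.
Big-endian: lowest address holds the most-significant byte.
So the memory order matches the most-significant-first order: CA 15 85 71.

CA 15 85 71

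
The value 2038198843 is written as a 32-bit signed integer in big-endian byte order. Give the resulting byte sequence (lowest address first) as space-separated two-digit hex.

79 7C 72 3B

2038198843 in hexadecimal, padded to 32 bits, is 0x797C723B.
Split into bytes (most-significant first): 79 7C 72 3B.
Big-endian stores the most-significant byte at the lowest address.
So the memory order matches the most-significant-first order: 79 7C 72 3B.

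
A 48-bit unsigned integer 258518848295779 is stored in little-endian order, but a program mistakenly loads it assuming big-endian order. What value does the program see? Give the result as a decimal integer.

258518848295779 in 48-bit hexadecimal is 0xEB1F1C1ED363.
Stored little-endian, the bytes at ascending addresses are 63 D3 1E 1C 1F EB.
Read back as big-endian, the last byte is least significant, giving 0x63D31E1C1FEB.
0x63D31E1C1FEB = 109758394408939.

109758394408939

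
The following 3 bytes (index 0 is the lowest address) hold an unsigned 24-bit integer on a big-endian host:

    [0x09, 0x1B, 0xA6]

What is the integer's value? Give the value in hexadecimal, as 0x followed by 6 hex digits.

0x091BA6

Big-endian stores the most-significant byte at the lowest address.
The bytes are already most-significant first: 0x091BA6.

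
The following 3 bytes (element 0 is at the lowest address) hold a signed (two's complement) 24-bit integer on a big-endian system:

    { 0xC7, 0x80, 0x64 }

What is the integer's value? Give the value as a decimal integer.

Big-endian: lowest address holds the most-significant byte.
The bytes are already most-significant first: 0xC78064.
Top bit is set, so as a signed 24-bit value this is 0xC78064 − 2^24 = -3702684.

-3702684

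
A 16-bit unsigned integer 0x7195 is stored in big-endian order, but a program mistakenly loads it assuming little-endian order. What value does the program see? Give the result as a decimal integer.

38257

Stored big-endian, the bytes at ascending addresses are 71 95.
Read back as little-endian, the first byte is least significant, giving 0x9571.
0x9571 = 38257.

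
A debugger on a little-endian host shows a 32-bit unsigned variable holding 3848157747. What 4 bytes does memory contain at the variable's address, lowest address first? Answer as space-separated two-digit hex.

3848157747 in hexadecimal, padded to 32 bits, is 0xE55E3A33.
Split into bytes (most-significant first): E5 5E 3A 33.
Little-endian: lowest address holds the least-significant byte.
So at ascending addresses the bytes are 33 3A 5E E5.

33 3A 5E E5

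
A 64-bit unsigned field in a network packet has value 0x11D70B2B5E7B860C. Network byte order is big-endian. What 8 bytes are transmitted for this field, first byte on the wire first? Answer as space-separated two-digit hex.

Split into bytes (most-significant first): 11 D7 0B 2B 5E 7B 86 0C.
In big-endian order the high byte comes first in memory.
So the memory order matches the most-significant-first order: 11 D7 0B 2B 5E 7B 86 0C.

11 D7 0B 2B 5E 7B 86 0C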